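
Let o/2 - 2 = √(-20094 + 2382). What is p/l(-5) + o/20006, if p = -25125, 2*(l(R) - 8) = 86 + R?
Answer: -502650556/970291 + 12*I*√123/10003 ≈ -518.04 + 0.013305*I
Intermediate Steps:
l(R) = 51 + R/2 (l(R) = 8 + (86 + R)/2 = 8 + (43 + R/2) = 51 + R/2)
o = 4 + 24*I*√123 (o = 4 + 2*√(-20094 + 2382) = 4 + 2*√(-17712) = 4 + 2*(12*I*√123) = 4 + 24*I*√123 ≈ 4.0 + 266.17*I)
p/l(-5) + o/20006 = -25125/(51 + (½)*(-5)) + (4 + 24*I*√123)/20006 = -25125/(51 - 5/2) + (4 + 24*I*√123)*(1/20006) = -25125/97/2 + (2/10003 + 12*I*√123/10003) = -25125*2/97 + (2/10003 + 12*I*√123/10003) = -50250/97 + (2/10003 + 12*I*√123/10003) = -502650556/970291 + 12*I*√123/10003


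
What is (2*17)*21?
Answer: 714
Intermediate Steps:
(2*17)*21 = 34*21 = 714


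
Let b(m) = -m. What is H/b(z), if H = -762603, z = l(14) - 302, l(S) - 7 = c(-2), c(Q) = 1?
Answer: -254201/98 ≈ -2593.9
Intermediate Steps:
l(S) = 8 (l(S) = 7 + 1 = 8)
z = -294 (z = 8 - 302 = -294)
H/b(z) = -762603/((-1*(-294))) = -762603/294 = -762603*1/294 = -254201/98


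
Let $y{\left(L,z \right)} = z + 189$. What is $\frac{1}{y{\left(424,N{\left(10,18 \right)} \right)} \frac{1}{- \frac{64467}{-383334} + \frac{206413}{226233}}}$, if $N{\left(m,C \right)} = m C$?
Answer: $\frac{4462365893}{1523843500158} \approx 0.0029284$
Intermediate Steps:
$N{\left(m,C \right)} = C m$
$y{\left(L,z \right)} = 189 + z$
$\frac{1}{y{\left(424,N{\left(10,18 \right)} \right)} \frac{1}{- \frac{64467}{-383334} + \frac{206413}{226233}}} = \frac{1}{\left(189 + 18 \cdot 10\right) \frac{1}{- \frac{64467}{-383334} + \frac{206413}{226233}}} = \frac{1}{\left(189 + 180\right) \frac{1}{\left(-64467\right) \left(- \frac{1}{383334}\right) + 206413 \cdot \frac{1}{226233}}} = \frac{1}{369 \frac{1}{\frac{21489}{127778} + \frac{206413}{226233}}} = \frac{1}{369 \frac{1}{\frac{4462365893}{4129657182}}} = \frac{1}{369 \cdot \frac{4129657182}{4462365893}} = \frac{1}{\frac{1523843500158}{4462365893}} = \frac{4462365893}{1523843500158}$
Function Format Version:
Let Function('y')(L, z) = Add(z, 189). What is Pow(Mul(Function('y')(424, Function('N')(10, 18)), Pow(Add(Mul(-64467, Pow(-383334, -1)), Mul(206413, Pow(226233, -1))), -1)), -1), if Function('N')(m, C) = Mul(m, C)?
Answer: Rational(4462365893, 1523843500158) ≈ 0.0029284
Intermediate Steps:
Function('N')(m, C) = Mul(C, m)
Function('y')(L, z) = Add(189, z)
Pow(Mul(Function('y')(424, Function('N')(10, 18)), Pow(Add(Mul(-64467, Pow(-383334, -1)), Mul(206413, Pow(226233, -1))), -1)), -1) = Pow(Mul(Add(189, Mul(18, 10)), Pow(Add(Mul(-64467, Pow(-383334, -1)), Mul(206413, Pow(226233, -1))), -1)), -1) = Pow(Mul(Add(189, 180), Pow(Add(Mul(-64467, Rational(-1, 383334)), Mul(206413, Rational(1, 226233))), -1)), -1) = Pow(Mul(369, Pow(Add(Rational(21489, 127778), Rational(206413, 226233)), -1)), -1) = Pow(Mul(369, Pow(Rational(4462365893, 4129657182), -1)), -1) = Pow(Mul(369, Rational(4129657182, 4462365893)), -1) = Pow(Rational(1523843500158, 4462365893), -1) = Rational(4462365893, 1523843500158)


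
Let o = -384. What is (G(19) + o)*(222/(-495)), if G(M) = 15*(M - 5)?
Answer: 4292/55 ≈ 78.036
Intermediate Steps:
G(M) = -75 + 15*M (G(M) = 15*(-5 + M) = -75 + 15*M)
(G(19) + o)*(222/(-495)) = ((-75 + 15*19) - 384)*(222/(-495)) = ((-75 + 285) - 384)*(222*(-1/495)) = (210 - 384)*(-74/165) = -174*(-74/165) = 4292/55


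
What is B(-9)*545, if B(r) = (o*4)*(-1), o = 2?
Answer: -4360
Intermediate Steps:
B(r) = -8 (B(r) = (2*4)*(-1) = 8*(-1) = -8)
B(-9)*545 = -8*545 = -4360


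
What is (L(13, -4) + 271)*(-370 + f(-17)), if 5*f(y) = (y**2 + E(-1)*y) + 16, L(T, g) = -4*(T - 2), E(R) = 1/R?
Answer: -346856/5 ≈ -69371.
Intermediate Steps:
L(T, g) = 8 - 4*T (L(T, g) = -4*(-2 + T) = 8 - 4*T)
f(y) = 16/5 - y/5 + y**2/5 (f(y) = ((y**2 + y/(-1)) + 16)/5 = ((y**2 - y) + 16)/5 = (16 + y**2 - y)/5 = 16/5 - y/5 + y**2/5)
(L(13, -4) + 271)*(-370 + f(-17)) = ((8 - 4*13) + 271)*(-370 + (16/5 - 1/5*(-17) + (1/5)*(-17)**2)) = ((8 - 52) + 271)*(-370 + (16/5 + 17/5 + (1/5)*289)) = (-44 + 271)*(-370 + (16/5 + 17/5 + 289/5)) = 227*(-370 + 322/5) = 227*(-1528/5) = -346856/5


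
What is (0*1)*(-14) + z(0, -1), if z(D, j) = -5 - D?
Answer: -5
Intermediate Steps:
(0*1)*(-14) + z(0, -1) = (0*1)*(-14) + (-5 - 1*0) = 0*(-14) + (-5 + 0) = 0 - 5 = -5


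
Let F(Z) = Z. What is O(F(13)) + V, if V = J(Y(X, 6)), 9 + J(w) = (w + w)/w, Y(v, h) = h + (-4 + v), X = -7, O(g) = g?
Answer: 6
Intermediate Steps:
Y(v, h) = -4 + h + v
J(w) = -7 (J(w) = -9 + (w + w)/w = -9 + (2*w)/w = -9 + 2 = -7)
V = -7
O(F(13)) + V = 13 - 7 = 6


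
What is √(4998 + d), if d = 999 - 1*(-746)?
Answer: √6743 ≈ 82.116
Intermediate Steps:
d = 1745 (d = 999 + 746 = 1745)
√(4998 + d) = √(4998 + 1745) = √6743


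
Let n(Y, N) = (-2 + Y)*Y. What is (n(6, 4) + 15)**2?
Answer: 1521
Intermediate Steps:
n(Y, N) = Y*(-2 + Y)
(n(6, 4) + 15)**2 = (6*(-2 + 6) + 15)**2 = (6*4 + 15)**2 = (24 + 15)**2 = 39**2 = 1521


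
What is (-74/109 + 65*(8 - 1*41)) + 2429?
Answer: 30882/109 ≈ 283.32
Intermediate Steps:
(-74/109 + 65*(8 - 1*41)) + 2429 = (-74*1/109 + 65*(8 - 41)) + 2429 = (-74/109 + 65*(-33)) + 2429 = (-74/109 - 2145) + 2429 = -233879/109 + 2429 = 30882/109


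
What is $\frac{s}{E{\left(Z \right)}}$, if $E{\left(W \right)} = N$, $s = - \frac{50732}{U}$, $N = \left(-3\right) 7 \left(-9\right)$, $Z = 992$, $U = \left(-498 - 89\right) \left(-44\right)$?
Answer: $- \frac{1153}{110943} \approx -0.010393$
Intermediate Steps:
$U = 25828$ ($U = \left(-587\right) \left(-44\right) = 25828$)
$N = 189$ ($N = \left(-21\right) \left(-9\right) = 189$)
$s = - \frac{1153}{587}$ ($s = - \frac{50732}{25828} = \left(-50732\right) \frac{1}{25828} = - \frac{1153}{587} \approx -1.9642$)
$E{\left(W \right)} = 189$
$\frac{s}{E{\left(Z \right)}} = - \frac{1153}{587 \cdot 189} = \left(- \frac{1153}{587}\right) \frac{1}{189} = - \frac{1153}{110943}$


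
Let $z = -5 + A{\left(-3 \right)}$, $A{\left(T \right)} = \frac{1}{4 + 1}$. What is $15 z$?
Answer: $-72$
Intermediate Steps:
$A{\left(T \right)} = \frac{1}{5}$
$z = - \frac{24}{5}$ ($z = -5 + \frac{1}{5} = - \frac{24}{5} \approx -4.8$)
$15 z = 15 \left(- \frac{24}{5}\right) = -72$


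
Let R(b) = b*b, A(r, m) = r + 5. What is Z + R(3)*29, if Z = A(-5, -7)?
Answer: 261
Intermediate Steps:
A(r, m) = 5 + r
Z = 0 (Z = 5 - 5 = 0)
R(b) = b**2
Z + R(3)*29 = 0 + 3**2*29 = 0 + 9*29 = 0 + 261 = 261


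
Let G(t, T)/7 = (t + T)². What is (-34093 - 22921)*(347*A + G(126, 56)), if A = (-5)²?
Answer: -13714318602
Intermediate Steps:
A = 25
G(t, T) = 7*(T + t)² (G(t, T) = 7*(t + T)² = 7*(T + t)²)
(-34093 - 22921)*(347*A + G(126, 56)) = (-34093 - 22921)*(347*25 + 7*(56 + 126)²) = -57014*(8675 + 7*182²) = -57014*(8675 + 7*33124) = -57014*(8675 + 231868) = -57014*240543 = -13714318602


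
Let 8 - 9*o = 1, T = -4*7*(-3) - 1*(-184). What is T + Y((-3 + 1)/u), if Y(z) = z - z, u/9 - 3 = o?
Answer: 268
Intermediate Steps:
T = 268 (T = -28*(-3) + 184 = 84 + 184 = 268)
o = 7/9 (o = 8/9 - ⅑*1 = 8/9 - ⅑ = 7/9 ≈ 0.77778)
u = 34 (u = 27 + 9*(7/9) = 27 + 7 = 34)
Y(z) = 0
T + Y((-3 + 1)/u) = 268 + 0 = 268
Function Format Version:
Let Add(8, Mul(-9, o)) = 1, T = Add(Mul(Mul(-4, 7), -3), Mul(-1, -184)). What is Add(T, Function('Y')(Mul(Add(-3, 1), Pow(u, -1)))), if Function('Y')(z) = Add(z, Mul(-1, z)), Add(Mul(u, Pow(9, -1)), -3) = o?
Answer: 268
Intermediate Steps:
T = 268 (T = Add(Mul(-28, -3), 184) = Add(84, 184) = 268)
o = Rational(7, 9) (o = Add(Rational(8, 9), Mul(Rational(-1, 9), 1)) = Add(Rational(8, 9), Rational(-1, 9)) = Rational(7, 9) ≈ 0.77778)
u = 34 (u = Add(27, Mul(9, Rational(7, 9))) = Add(27, 7) = 34)
Function('Y')(z) = 0
Add(T, Function('Y')(Mul(Add(-3, 1), Pow(u, -1)))) = Add(268, 0) = 268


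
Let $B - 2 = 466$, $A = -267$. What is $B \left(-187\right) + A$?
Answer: $-87783$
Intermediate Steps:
$B = 468$ ($B = 2 + 466 = 468$)
$B \left(-187\right) + A = 468 \left(-187\right) - 267 = -87516 - 267 = -87783$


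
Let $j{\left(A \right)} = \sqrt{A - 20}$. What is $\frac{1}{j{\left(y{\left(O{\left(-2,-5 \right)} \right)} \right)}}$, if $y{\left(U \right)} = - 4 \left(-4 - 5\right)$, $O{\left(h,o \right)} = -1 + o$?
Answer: $\frac{1}{4} \approx 0.25$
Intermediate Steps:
$y{\left(U \right)} = 36$ ($y{\left(U \right)} = \left(-4\right) \left(-9\right) = 36$)
$j{\left(A \right)} = \sqrt{-20 + A}$
$\frac{1}{j{\left(y{\left(O{\left(-2,-5 \right)} \right)} \right)}} = \frac{1}{\sqrt{-20 + 36}} = \frac{1}{\sqrt{16}} = \frac{1}{4}$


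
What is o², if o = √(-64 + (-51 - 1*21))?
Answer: -136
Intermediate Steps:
o = 2*I*√34 (o = √(-64 + (-51 - 21)) = √(-64 - 72) = √(-136) = 2*I*√34 ≈ 11.662*I)
o² = (2*I*√34)² = -136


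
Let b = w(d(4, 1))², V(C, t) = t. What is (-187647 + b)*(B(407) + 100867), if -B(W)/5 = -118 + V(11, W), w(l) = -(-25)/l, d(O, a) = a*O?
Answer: -149218850897/8 ≈ -1.8652e+10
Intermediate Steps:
d(O, a) = O*a
w(l) = 25/l
B(W) = 590 - 5*W (B(W) = -5*(-118 + W) = 590 - 5*W)
b = 625/16 (b = (25/((4*1)))² = (25/4)² = 625/16 ≈ 39.063)
(-187647 + b)*(B(407) + 100867) = (-187647 + 625/16)*((590 - 5*407) + 100867) = -3001727*((590 - 2035) + 100867)/16 = -3001727*(-1445 + 100867)/16 = -3001727/16*99422 = -149218850897/8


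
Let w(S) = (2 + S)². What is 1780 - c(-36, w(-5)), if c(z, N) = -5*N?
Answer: 1825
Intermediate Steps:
1780 - c(-36, w(-5)) = 1780 - (-5)*(2 - 5)² = 1780 - (-5)*(-3)² = 1780 - (-5)*9 = 1780 - 1*(-45) = 1780 + 45 = 1825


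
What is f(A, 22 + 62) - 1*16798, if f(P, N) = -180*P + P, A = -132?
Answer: 6830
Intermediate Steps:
f(P, N) = -179*P
f(A, 22 + 62) - 1*16798 = -179*(-132) - 1*16798 = 23628 - 16798 = 6830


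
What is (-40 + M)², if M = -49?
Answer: 7921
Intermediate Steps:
(-40 + M)² = (-40 - 49)² = (-89)² = 7921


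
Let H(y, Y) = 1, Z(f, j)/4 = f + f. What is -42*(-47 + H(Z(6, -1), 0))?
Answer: 1932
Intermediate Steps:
Z(f, j) = 8*f (Z(f, j) = 4*(f + f) = 4*(2*f) = 8*f)
-42*(-47 + H(Z(6, -1), 0)) = -42*(-47 + 1) = -42*(-46) = 1932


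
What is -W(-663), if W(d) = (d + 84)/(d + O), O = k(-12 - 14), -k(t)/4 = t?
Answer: -579/559 ≈ -1.0358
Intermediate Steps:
k(t) = -4*t
O = 104 (O = -4*(-12 - 14) = -4*(-26) = 104)
W(d) = (84 + d)/(104 + d) (W(d) = (d + 84)/(d + 104) = (84 + d)/(104 + d))
-W(-663) = -(84 - 663)/(104 - 663) = -(-579)/(-559) = -(-1)*(-579)/559 = -1*579/559 = -579/559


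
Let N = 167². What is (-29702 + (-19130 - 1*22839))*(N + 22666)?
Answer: -3623327405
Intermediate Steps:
N = 27889
(-29702 + (-19130 - 1*22839))*(N + 22666) = (-29702 + (-19130 - 1*22839))*(27889 + 22666) = (-29702 + (-19130 - 22839))*50555 = (-29702 - 41969)*50555 = -71671*50555 = -3623327405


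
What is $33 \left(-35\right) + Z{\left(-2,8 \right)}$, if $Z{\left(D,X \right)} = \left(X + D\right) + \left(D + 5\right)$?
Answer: $-1146$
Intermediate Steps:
$Z{\left(D,X \right)} = 5 + X + 2 D$ ($Z{\left(D,X \right)} = \left(D + X\right) + \left(5 + D\right) = 5 + X + 2 D$)
$33 \left(-35\right) + Z{\left(-2,8 \right)} = 33 \left(-35\right) + \left(5 + 8 + 2 \left(-2\right)\right) = -1155 + \left(5 + 8 - 4\right) = -1155 + 9 = -1146$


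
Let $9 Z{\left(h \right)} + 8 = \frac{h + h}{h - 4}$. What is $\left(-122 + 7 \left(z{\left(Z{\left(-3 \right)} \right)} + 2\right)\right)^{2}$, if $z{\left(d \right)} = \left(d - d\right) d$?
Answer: $11664$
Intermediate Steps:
$Z{\left(h \right)} = - \frac{8}{9} + \frac{2 h}{9 \left(-4 + h\right)}$ ($Z{\left(h \right)} = - \frac{8}{9} + \frac{\left(h + h\right) \frac{1}{h - 4}}{9} = - \frac{8}{9} + \frac{2 h \frac{1}{-4 + h}}{9} = - \frac{8}{9} + \frac{2 h}{9 \left(-4 + h\right)}$)
$z{\left(d \right)} = 0$ ($z{\left(d \right)} = 0 d = 0$)
$\left(-122 + 7 \left(z{\left(Z{\left(-3 \right)} \right)} + 2\right)\right)^{2} = \left(-122 + 7 \left(0 + 2\right)\right)^{2} = \left(-122 + 7 \cdot 2\right)^{2} = \left(-122 + 14\right)^{2} = \left(-108\right)^{2} = 11664$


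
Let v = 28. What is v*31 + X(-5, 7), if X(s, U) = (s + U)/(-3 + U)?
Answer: 1737/2 ≈ 868.50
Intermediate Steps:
X(s, U) = (U + s)/(-3 + U)
v*31 + X(-5, 7) = 28*31 + (7 - 5)/(-3 + 7) = 868 + 2/4 = 868 + (1/4)*2 = 868 + 1/2 = 1737/2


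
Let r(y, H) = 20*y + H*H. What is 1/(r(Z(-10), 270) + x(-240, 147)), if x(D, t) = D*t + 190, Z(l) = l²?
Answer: 1/39810 ≈ 2.5119e-5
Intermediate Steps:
x(D, t) = 190 + D*t
r(y, H) = H² + 20*y (r(y, H) = 20*y + H² = H² + 20*y)
1/(r(Z(-10), 270) + x(-240, 147)) = 1/((270² + 20*(-10)²) + (190 - 240*147)) = 1/((72900 + 20*100) + (190 - 35280)) = 1/((72900 + 2000) - 35090) = 1/(74900 - 35090) = 1/39810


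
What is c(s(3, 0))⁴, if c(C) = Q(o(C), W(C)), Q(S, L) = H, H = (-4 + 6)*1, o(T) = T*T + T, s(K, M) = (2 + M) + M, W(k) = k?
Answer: 16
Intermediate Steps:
s(K, M) = 2 + 2*M
o(T) = T + T² (o(T) = T² + T = T + T²)
H = 2 (H = 2*1 = 2)
Q(S, L) = 2
c(C) = 2
c(s(3, 0))⁴ = 2⁴ = 16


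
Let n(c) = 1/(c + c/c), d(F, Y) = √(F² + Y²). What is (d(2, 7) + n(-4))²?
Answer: 478/9 - 2*√53/3 ≈ 48.258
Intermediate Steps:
n(c) = 1/(1 + c) (n(c) = 1/(c + 1) = 1/(1 + c))
(d(2, 7) + n(-4))² = (√(2² + 7²) + 1/(1 - 4))² = (√(4 + 49) + 1/(-3))² = (√53 - ⅓)² = (-⅓ + √53)²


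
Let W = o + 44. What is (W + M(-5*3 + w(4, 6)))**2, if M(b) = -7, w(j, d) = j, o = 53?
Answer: 8100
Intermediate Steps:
W = 97 (W = 53 + 44 = 97)
(W + M(-5*3 + w(4, 6)))**2 = (97 - 7)**2 = 90**2 = 8100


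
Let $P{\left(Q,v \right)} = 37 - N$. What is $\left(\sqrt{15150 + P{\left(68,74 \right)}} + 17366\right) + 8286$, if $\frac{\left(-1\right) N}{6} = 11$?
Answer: $25652 + \sqrt{15253} \approx 25776.0$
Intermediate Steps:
$N = -66$ ($N = \left(-6\right) 11 = -66$)
$P{\left(Q,v \right)} = 103$ ($P{\left(Q,v \right)} = 37 - -66 = 37 + 66 = 103$)
$\left(\sqrt{15150 + P{\left(68,74 \right)}} + 17366\right) + 8286 = \left(\sqrt{15150 + 103} + 17366\right) + 8286 = \left(\sqrt{15253} + 17366\right) + 8286 = \left(17366 + \sqrt{15253}\right) + 8286 = 25652 + \sqrt{15253}$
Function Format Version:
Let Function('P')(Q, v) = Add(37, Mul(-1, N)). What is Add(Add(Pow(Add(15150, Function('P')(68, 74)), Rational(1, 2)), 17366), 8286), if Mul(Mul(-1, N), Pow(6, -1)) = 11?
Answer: Add(25652, Pow(15253, Rational(1, 2))) ≈ 25776.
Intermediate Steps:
N = -66 (N = Mul(-6, 11) = -66)
Function('P')(Q, v) = 103 (Function('P')(Q, v) = Add(37, Mul(-1, -66)) = Add(37, 66) = 103)
Add(Add(Pow(Add(15150, Function('P')(68, 74)), Rational(1, 2)), 17366), 8286) = Add(Add(Pow(Add(15150, 103), Rational(1, 2)), 17366), 8286) = Add(Add(Pow(15253, Rational(1, 2)), 17366), 8286) = Add(Add(17366, Pow(15253, Rational(1, 2))), 8286) = Add(25652, Pow(15253, Rational(1, 2)))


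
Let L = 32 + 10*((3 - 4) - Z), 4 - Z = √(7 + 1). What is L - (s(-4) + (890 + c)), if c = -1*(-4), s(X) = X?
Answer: -908 + 20*√2 ≈ -879.72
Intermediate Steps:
Z = 4 - 2*√2 (Z = 4 - √(7 + 1) = 4 - √8 = 4 - 2*√2 ≈ 1.1716)
c = 4
L = -18 + 20*√2 (L = 32 + 10*((3 - 4) - (4 - 2*√2)) = 32 + 10*(-1 + (-4 + 2*√2)) = 32 + 10*(-5 + 2*√2) = 32 + (-50 + 20*√2) = -18 + 20*√2 ≈ 10.284)
L - (s(-4) + (890 + c)) = (-18 + 20*√2) - (-4 + (890 + 4)) = (-18 + 20*√2) - (-4 + 894) = (-18 + 20*√2) - 1*890 = (-18 + 20*√2) - 890 = -908 + 20*√2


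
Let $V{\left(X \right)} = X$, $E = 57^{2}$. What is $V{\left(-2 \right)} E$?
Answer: $-6498$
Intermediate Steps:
$E = 3249$
$V{\left(-2 \right)} E = \left(-2\right) 3249 = -6498$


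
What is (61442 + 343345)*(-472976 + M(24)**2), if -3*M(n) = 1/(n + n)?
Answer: -1323333753471215/6912 ≈ -1.9145e+11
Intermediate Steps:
M(n) = -1/(6*n) (M(n) = -1/(3*(n + n)) = -1/(2*n)/3 = -1/(6*n))
(61442 + 343345)*(-472976 + M(24)**2) = (61442 + 343345)*(-472976 + (-1/6/24)**2) = 404787*(-472976 + (-1/6*1/24)**2) = 404787*(-472976 + (-1/144)**2) = 404787*(-472976 + 1/20736) = 404787*(-9807630335/20736) = -1323333753471215/6912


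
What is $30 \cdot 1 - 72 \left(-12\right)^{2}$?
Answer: $-10338$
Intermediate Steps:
$30 \cdot 1 - 72 \left(-12\right)^{2} = 30 - 10368 = -10338$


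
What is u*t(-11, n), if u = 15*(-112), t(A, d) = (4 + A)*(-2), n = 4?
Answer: -23520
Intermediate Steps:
t(A, d) = -8 - 2*A
u = -1680
u*t(-11, n) = -1680*(-8 - 2*(-11)) = -1680*(-8 + 22) = -1680*14 = -23520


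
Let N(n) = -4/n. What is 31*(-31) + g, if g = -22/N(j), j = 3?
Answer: -1889/2 ≈ -944.50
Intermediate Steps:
g = 33/2 (g = -22/((-4/3)) = -22/((-4*⅓)) = -22/(-4/3) = -22*(-¾) = 33/2 ≈ 16.500)
31*(-31) + g = 31*(-31) + 33/2 = -961 + 33/2 = -1889/2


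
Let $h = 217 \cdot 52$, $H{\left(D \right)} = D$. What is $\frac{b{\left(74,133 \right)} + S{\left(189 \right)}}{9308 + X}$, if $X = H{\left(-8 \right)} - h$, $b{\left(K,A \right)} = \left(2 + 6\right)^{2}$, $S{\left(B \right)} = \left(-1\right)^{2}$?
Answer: $- \frac{65}{1984} \approx -0.032762$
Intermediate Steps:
$S{\left(B \right)} = 1$
$h = 11284$
$b{\left(K,A \right)} = 64$ ($b{\left(K,A \right)} = 8^{2} = 64$)
$X = -11292$ ($X = -8 - 11284 = -11292$)
$\frac{b{\left(74,133 \right)} + S{\left(189 \right)}}{9308 + X} = \frac{64 + 1}{9308 - 11292} = \frac{65}{-1984} = 65 \left(- \frac{1}{1984}\right) = - \frac{65}{1984}$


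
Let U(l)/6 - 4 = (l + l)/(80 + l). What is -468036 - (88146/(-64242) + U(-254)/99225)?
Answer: -8273085398071/17676225 ≈ -4.6803e+5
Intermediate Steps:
U(l) = 24 + 12*l/(80 + l) (U(l) = 24 + 6*((l + l)/(80 + l)) = 24 + 6*((2*l)/(80 + l)) = 24 + 6*(2*l/(80 + l)) = 24 + 12*l/(80 + l))
-468036 - (88146/(-64242) + U(-254)/99225) = -468036 - (88146/(-64242) + (12*(160 + 3*(-254))/(80 - 254))/99225) = -468036 - (88146*(-1/64242) + (12*(160 - 762)/(-174))*(1/99225)) = -468036 - (-59/43 + (12*(-1/174)*(-602))*(1/99225)) = -468036 - (-59/43 + (1204/29)*(1/99225)) = -468036 - (-59/43 + 172/411075) = -468036 - 1*(-24246029/17676225) = -468036 + 24246029/17676225 = -8273085398071/17676225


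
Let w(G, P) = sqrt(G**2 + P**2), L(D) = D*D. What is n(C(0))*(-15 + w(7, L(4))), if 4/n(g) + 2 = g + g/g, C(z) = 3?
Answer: -30 + 2*sqrt(305) ≈ 4.9285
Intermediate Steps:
n(g) = 4/(-1 + g) (n(g) = 4/(-2 + (g + g/g)) = 4/(-2 + (g + 1)) = 4/(-2 + (1 + g)) = 4/(-1 + g))
L(D) = D**2
n(C(0))*(-15 + w(7, L(4))) = (4/(-1 + 3))*(-15 + sqrt(7**2 + (4**2)**2)) = (4/2)*(-15 + sqrt(49 + 16**2)) = (4*(1/2))*(-15 + sqrt(49 + 256)) = 2*(-15 + sqrt(305)) = -30 + 2*sqrt(305)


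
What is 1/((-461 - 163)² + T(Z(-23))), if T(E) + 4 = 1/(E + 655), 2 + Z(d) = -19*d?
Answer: 1090/424415481 ≈ 2.5682e-6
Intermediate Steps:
Z(d) = -2 - 19*d
T(E) = -4 + 1/(655 + E) (T(E) = -4 + 1/(E + 655) = -4 + 1/(655 + E))
1/((-461 - 163)² + T(Z(-23))) = 1/((-461 - 163)² + (-2619 - 4*(-2 - 19*(-23)))/(655 + (-2 - 19*(-23)))) = 1/((-624)² + (-2619 - 4*(-2 + 437))/(655 + (-2 + 437))) = 1/(389376 + (-2619 - 4*435)/(655 + 435)) = 1/(389376 + (-2619 - 1740)/1090) = 1/(389376 + (1/1090)*(-4359)) = 1/(389376 - 4359/1090) = 1/(424415481/1090) = 1090/424415481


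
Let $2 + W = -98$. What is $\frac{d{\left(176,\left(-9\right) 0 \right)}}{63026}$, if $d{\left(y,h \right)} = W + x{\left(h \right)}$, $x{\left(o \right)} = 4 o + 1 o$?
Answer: $- \frac{50}{31513} \approx -0.0015866$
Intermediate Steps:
$W = -100$ ($W = -2 - 98 = -100$)
$x{\left(o \right)} = 5 o$ ($x{\left(o \right)} = 4 o + o = 5 o$)
$d{\left(y,h \right)} = -100 + 5 h$
$\frac{d{\left(176,\left(-9\right) 0 \right)}}{63026} = \frac{-100 + 5 \left(\left(-9\right) 0\right)}{63026} = \left(-100 + 5 \cdot 0\right) \frac{1}{63026} = \left(-100 + 0\right) \frac{1}{63026} = \left(-100\right) \frac{1}{63026} = - \frac{50}{31513}$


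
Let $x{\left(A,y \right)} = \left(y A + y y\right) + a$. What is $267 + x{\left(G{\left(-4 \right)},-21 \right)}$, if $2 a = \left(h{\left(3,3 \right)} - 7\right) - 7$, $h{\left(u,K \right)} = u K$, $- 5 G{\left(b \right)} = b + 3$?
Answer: $\frac{7013}{10} \approx 701.3$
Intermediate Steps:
$G{\left(b \right)} = - \frac{3}{5} - \frac{b}{5}$ ($G{\left(b \right)} = - \frac{b + 3}{5} = - \frac{3 + b}{5} = - \frac{3}{5} - \frac{b}{5}$)
$h{\left(u,K \right)} = K u$
$a = - \frac{5}{2}$ ($a = \frac{\left(3 \cdot 3 - 7\right) - 7}{2} = \frac{\left(9 - 7\right) - 7}{2} = \frac{2 - 7}{2} = \frac{1}{2} \left(-5\right) = - \frac{5}{2} \approx -2.5$)
$x{\left(A,y \right)} = - \frac{5}{2} + y^{2} + A y$ ($x{\left(A,y \right)} = \left(y A + y y\right) - \frac{5}{2} = \left(A y + y^{2}\right) - \frac{5}{2} = \left(y^{2} + A y\right) - \frac{5}{2} = - \frac{5}{2} + y^{2} + A y$)
$267 + x{\left(G{\left(-4 \right)},-21 \right)} = 267 + \left(- \frac{5}{2} + \left(-21\right)^{2} + \left(- \frac{3}{5} - - \frac{4}{5}\right) \left(-21\right)\right) = 267 + \left(- \frac{5}{2} + 441 + \left(- \frac{3}{5} + \frac{4}{5}\right) \left(-21\right)\right) = 267 + \left(- \frac{5}{2} + 441 + \frac{1}{5} \left(-21\right)\right) = 267 - - \frac{4343}{10} = 267 + \frac{4343}{10} = \frac{7013}{10}$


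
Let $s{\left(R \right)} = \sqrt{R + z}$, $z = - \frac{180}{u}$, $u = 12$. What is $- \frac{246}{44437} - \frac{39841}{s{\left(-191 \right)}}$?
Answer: $- \frac{246}{44437} + \frac{39841 i \sqrt{206}}{206} \approx -0.0055359 + 2775.9 i$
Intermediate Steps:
$z = -15$ ($z = - \frac{180}{12} = \left(-180\right) \frac{1}{12} = -15$)
$s{\left(R \right)} = \sqrt{-15 + R}$ ($s{\left(R \right)} = \sqrt{R - 15} = \sqrt{-15 + R}$)
$- \frac{246}{44437} - \frac{39841}{s{\left(-191 \right)}} = - \frac{246}{44437} - \frac{39841}{\sqrt{-15 - 191}} = \left(-246\right) \frac{1}{44437} - \frac{39841}{\sqrt{-206}} = - \frac{246}{44437} - \frac{39841}{i \sqrt{206}} = - \frac{246}{44437} - 39841 \left(- \frac{i \sqrt{206}}{206}\right) = - \frac{246}{44437} + \frac{39841 i \sqrt{206}}{206}$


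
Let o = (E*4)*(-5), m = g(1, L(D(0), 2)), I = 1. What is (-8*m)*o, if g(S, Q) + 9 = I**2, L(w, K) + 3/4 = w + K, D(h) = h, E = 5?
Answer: -6400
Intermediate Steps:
L(w, K) = -3/4 + K + w (L(w, K) = -3/4 + (w + K) = -3/4 + (K + w) = -3/4 + K + w)
g(S, Q) = -8 (g(S, Q) = -9 + 1**2 = -9 + 1 = -8)
m = -8
o = -100 (o = (5*4)*(-5) = 20*(-5) = -100)
(-8*m)*o = -8*(-8)*(-100) = 64*(-100) = -6400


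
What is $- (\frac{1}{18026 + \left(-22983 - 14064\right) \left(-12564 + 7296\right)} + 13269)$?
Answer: $- \frac{2589864942319}{195181622} \approx -13269.0$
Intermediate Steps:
$- (\frac{1}{18026 + \left(-22983 - 14064\right) \left(-12564 + 7296\right)} + 13269) = - (\frac{1}{18026 - -195163596} + 13269) = - (\frac{1}{18026 + 195163596} + 13269) = - (\frac{1}{195181622} + 13269) = \left(-1\right) \frac{2589864942319}{195181622} = - \frac{2589864942319}{195181622}$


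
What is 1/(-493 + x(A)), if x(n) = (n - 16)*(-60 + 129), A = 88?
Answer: 1/4475 ≈ 0.00022346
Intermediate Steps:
x(n) = -1104 + 69*n (x(n) = (-16 + n)*69 = -1104 + 69*n)
1/(-493 + x(A)) = 1/(-493 + (-1104 + 69*88)) = 1/(-493 + (-1104 + 6072)) = 1/(-493 + 4968) = 1/4475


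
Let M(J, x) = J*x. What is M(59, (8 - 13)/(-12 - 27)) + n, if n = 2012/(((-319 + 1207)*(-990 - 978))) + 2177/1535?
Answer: 78300366731/8718259680 ≈ 8.9812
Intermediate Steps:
n = 950350487/670635360 (n = 2012/((888*(-1968))) + 2177*(1/1535) = 2012/(-1747584) + 2177/1535 = 2012*(-1/1747584) + 2177/1535 = -503/436896 + 2177/1535 = 950350487/670635360 ≈ 1.4171)
M(59, (8 - 13)/(-12 - 27)) + n = 59*((8 - 13)/(-12 - 27)) + 950350487/670635360 = 59*(-5/(-39)) + 950350487/670635360 = 59*(-5*(-1/39)) + 950350487/670635360 = 59*(5/39) + 950350487/670635360 = 295/39 + 950350487/670635360 = 78300366731/8718259680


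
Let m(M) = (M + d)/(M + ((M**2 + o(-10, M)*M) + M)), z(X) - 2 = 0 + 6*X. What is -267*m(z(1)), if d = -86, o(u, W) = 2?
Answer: 3471/16 ≈ 216.94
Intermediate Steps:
z(X) = 2 + 6*X (z(X) = 2 + (0 + 6*X) = 2 + 6*X)
m(M) = (-86 + M)/(M**2 + 4*M) (m(M) = (M - 86)/(M + ((M**2 + 2*M) + M)) = (-86 + M)/(M + (M**2 + 3*M)) = (-86 + M)/(M**2 + 4*M))
-267*m(z(1)) = -267*(-86 + (2 + 6*1))/((2 + 6*1)*(4 + (2 + 6*1))) = -267*(-86 + (2 + 6))/((2 + 6)*(4 + (2 + 6))) = -267*(-86 + 8)/(8*(4 + 8)) = -267*(-78)/(8*12) = -267*(-13/16) = 3471/16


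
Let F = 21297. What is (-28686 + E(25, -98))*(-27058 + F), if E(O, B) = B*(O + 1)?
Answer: 179939074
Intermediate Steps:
E(O, B) = B*(1 + O)
(-28686 + E(25, -98))*(-27058 + F) = (-28686 - 98*(1 + 25))*(-27058 + 21297) = (-28686 - 98*26)*(-5761) = (-28686 - 2548)*(-5761) = -31234*(-5761) = 179939074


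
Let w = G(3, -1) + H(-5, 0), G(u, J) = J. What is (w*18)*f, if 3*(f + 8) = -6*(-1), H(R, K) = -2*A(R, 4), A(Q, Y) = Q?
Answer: -972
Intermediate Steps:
H(R, K) = -2*R
f = -6 (f = -8 + (-6*(-1))/3 = -8 + (1/3)*6 = -8 + 2 = -6)
w = 9 (w = -1 - 2*(-5) = -1 + 10 = 9)
(w*18)*f = (9*18)*(-6) = 162*(-6) = -972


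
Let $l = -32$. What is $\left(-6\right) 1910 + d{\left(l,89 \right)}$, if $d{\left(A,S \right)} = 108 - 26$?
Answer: $-11378$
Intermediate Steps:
$d{\left(A,S \right)} = 82$
$\left(-6\right) 1910 + d{\left(l,89 \right)} = \left(-6\right) 1910 + 82 = -11460 + 82 = -11378$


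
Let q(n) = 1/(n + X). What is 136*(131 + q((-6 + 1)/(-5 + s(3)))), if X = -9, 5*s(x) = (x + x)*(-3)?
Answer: 3221772/181 ≈ 17800.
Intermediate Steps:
s(x) = -6*x/5 (s(x) = ((x + x)*(-3))/5 = ((2*x)*(-3))/5 = (-6*x)/5 = -6*x/5)
q(n) = 1/(-9 + n) (q(n) = 1/(n - 9) = 1/(-9 + n))
136*(131 + q((-6 + 1)/(-5 + s(3)))) = 136*(131 + 1/(-9 + (-6 + 1)/(-5 - 6/5*3))) = 136*(131 + 1/(-9 - 5/(-5 - 18/5))) = 136*(131 + 1/(-9 - 5/(-43/5))) = 136*(131 + 1/(-9 - 5*(-5/43))) = 136*(131 + 1/(-9 + 25/43)) = 136*(131 + 1/(-362/43)) = 136*(131 - 43/362) = 136*(47379/362) = 3221772/181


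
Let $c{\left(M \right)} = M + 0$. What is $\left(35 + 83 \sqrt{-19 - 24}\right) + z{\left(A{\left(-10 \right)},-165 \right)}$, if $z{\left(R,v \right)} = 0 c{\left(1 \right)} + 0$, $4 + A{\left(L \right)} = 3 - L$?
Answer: $35 + 83 i \sqrt{43} \approx 35.0 + 544.27 i$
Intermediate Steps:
$A{\left(L \right)} = -1 - L$ ($A{\left(L \right)} = -4 - \left(-3 + L\right) = -1 - L$)
$c{\left(M \right)} = M$
$z{\left(R,v \right)} = 0$ ($z{\left(R,v \right)} = 0 \cdot 1 + 0 = 0 + 0 = 0$)
$\left(35 + 83 \sqrt{-19 - 24}\right) + z{\left(A{\left(-10 \right)},-165 \right)} = \left(35 + 83 \sqrt{-19 - 24}\right) + 0 = \left(35 + 83 \sqrt{-43}\right) + 0 = \left(35 + 83 i \sqrt{43}\right) + 0 = 35 + 83 i \sqrt{43}$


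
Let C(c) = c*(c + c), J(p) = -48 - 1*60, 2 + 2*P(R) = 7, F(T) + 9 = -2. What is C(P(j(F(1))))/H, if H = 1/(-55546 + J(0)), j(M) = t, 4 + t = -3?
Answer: -695675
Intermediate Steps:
F(T) = -11 (F(T) = -9 - 2 = -11)
t = -7 (t = -4 - 3 = -7)
j(M) = -7
P(R) = 5/2 (P(R) = -1 + (½)*7 = -1 + 7/2 = 5/2)
J(p) = -108 (J(p) = -48 - 60 = -108)
C(c) = 2*c² (C(c) = c*(2*c) = 2*c²)
H = -1/55654 (H = 1/(-55546 - 108) = 1/(-55654) = -1/55654 ≈ -1.7968e-5)
C(P(j(F(1))))/H = (2*(5/2)²)/(-1/55654) = (2*(25/4))*(-55654) = (25/2)*(-55654) = -695675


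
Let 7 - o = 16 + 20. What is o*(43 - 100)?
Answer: 1653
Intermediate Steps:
o = -29 (o = 7 - (16 + 20) = 7 - 1*36 = 7 - 36 = -29)
o*(43 - 100) = -29*(43 - 100) = -29*(-57) = 1653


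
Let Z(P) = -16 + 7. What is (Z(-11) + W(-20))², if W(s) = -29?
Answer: 1444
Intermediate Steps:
Z(P) = -9
(Z(-11) + W(-20))² = (-9 - 29)² = (-38)² = 1444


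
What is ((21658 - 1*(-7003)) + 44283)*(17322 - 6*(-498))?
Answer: 1481492640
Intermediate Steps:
((21658 - 1*(-7003)) + 44283)*(17322 - 6*(-498)) = ((21658 + 7003) + 44283)*(17322 + 2988) = (28661 + 44283)*20310 = 72944*20310 = 1481492640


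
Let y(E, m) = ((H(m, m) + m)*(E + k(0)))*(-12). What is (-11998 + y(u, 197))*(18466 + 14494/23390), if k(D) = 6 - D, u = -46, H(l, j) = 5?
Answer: 18348998194554/11695 ≈ 1.5690e+9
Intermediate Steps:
y(E, m) = -12*(5 + m)*(6 + E) (y(E, m) = ((5 + m)*(E + (6 - 1*0)))*(-12) = ((5 + m)*(E + (6 + 0)))*(-12) = ((5 + m)*(E + 6))*(-12) = ((5 + m)*(6 + E))*(-12) = -12*(5 + m)*(6 + E))
(-11998 + y(u, 197))*(18466 + 14494/23390) = (-11998 + (-360 - 72*197 - 60*(-46) - 12*(-46)*197))*(18466 + 14494/23390) = (-11998 + (-360 - 14184 + 2760 + 108744))*(18466 + 14494*(1/23390)) = (-11998 + 96960)*(18466 + 7247/11695) = 84962*(215967117/11695) = 18348998194554/11695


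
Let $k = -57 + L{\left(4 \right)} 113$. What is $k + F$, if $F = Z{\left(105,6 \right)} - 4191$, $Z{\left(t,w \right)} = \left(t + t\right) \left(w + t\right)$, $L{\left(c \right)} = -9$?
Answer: $18045$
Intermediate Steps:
$Z{\left(t,w \right)} = 2 t \left(t + w\right)$
$F = 19119$ ($F = 2 \cdot 105 \left(105 + 6\right) - 4191 = 2 \cdot 105 \cdot 111 - 4191 = 23310 - 4191 = 19119$)
$k = -1074$ ($k = -57 - 1017 = -1074$)
$k + F = -1074 + 19119 = 18045$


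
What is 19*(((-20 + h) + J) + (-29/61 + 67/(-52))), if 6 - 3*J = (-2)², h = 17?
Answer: -740791/9516 ≈ -77.847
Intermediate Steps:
J = ⅔ (J = 2 - ⅓*(-2)² = 2 - ⅓*4 = 2 - 4/3 = ⅔ ≈ 0.66667)
19*(((-20 + h) + J) + (-29/61 + 67/(-52))) = 19*(((-20 + 17) + ⅔) + (-29/61 + 67/(-52))) = 19*((-3 + ⅔) + (-29*1/61 + 67*(-1/52))) = 19*(-7/3 + (-29/61 - 67/52)) = 19*(-7/3 - 5595/3172) = 19*(-38989/9516) = -740791/9516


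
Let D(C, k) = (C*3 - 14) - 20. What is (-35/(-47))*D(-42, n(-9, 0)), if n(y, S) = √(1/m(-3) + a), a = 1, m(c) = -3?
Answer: -5600/47 ≈ -119.15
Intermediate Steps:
n(y, S) = √6/3 (n(y, S) = √(1/(-3) + 1) = √(-⅓ + 1) = √(⅔) = √6/3)
D(C, k) = -34 + 3*C (D(C, k) = (3*C - 14) - 20 = (-14 + 3*C) - 20 = -34 + 3*C)
(-35/(-47))*D(-42, n(-9, 0)) = (-35/(-47))*(-34 + 3*(-42)) = (-35*(-1/47))*(-34 - 126) = (35/47)*(-160) = -5600/47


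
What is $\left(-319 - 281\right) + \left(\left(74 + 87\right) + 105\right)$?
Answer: $-334$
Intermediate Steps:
$\left(-319 - 281\right) + \left(\left(74 + 87\right) + 105\right) = -600 + \left(161 + 105\right) = -600 + 266 = -334$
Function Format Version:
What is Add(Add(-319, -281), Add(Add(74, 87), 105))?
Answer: -334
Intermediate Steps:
Add(Add(-319, -281), Add(Add(74, 87), 105)) = Add(-600, Add(161, 105)) = Add(-600, 266) = -334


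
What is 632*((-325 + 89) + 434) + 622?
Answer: 125758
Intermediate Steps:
632*((-325 + 89) + 434) + 622 = 632*(-236 + 434) + 622 = 632*198 + 622 = 125136 + 622 = 125758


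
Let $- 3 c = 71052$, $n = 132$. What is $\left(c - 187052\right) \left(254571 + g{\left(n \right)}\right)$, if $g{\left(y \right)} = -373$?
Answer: $-53568669728$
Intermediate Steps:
$c = -23684$ ($c = \left(- \frac{1}{3}\right) 71052 = -23684$)
$\left(c - 187052\right) \left(254571 + g{\left(n \right)}\right) = \left(-23684 - 187052\right) \left(254571 - 373\right) = \left(-210736\right) 254198 = -53568669728$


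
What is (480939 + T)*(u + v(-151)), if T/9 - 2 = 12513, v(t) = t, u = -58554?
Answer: -34845761670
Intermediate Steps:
T = 112635 (T = 18 + 9*12513 = 18 + 112617 = 112635)
(480939 + T)*(u + v(-151)) = (480939 + 112635)*(-58554 - 151) = 593574*(-58705) = -34845761670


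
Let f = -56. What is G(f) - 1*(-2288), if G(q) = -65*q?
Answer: 5928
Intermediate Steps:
G(f) - 1*(-2288) = -65*(-56) - 1*(-2288) = 3640 + 2288 = 5928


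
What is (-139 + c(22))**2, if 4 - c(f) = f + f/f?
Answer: 24964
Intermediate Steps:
c(f) = 3 - f (c(f) = 4 - (f + f/f) = 4 - (f + 1) = 4 - (1 + f) = 4 + (-1 - f) = 3 - f)
(-139 + c(22))**2 = (-139 + (3 - 1*22))**2 = (-139 + (3 - 22))**2 = (-139 - 19)**2 = (-158)**2 = 24964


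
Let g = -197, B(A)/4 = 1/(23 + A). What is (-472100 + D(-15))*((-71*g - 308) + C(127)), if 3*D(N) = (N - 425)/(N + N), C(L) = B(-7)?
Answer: -19373721146/3 ≈ -6.4579e+9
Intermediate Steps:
B(A) = 4/(23 + A)
C(L) = ¼ (C(L) = 4/(23 - 7) = 4/16 = 4*(1/16) = ¼)
D(N) = (-425 + N)/(6*N) (D(N) = ((N - 425)/(N + N))/3 = ((-425 + N)/((2*N)))/3 = ((-425 + N)*(1/(2*N)))/3 = ((-425 + N)/(2*N))/3 = (-425 + N)/(6*N))
(-472100 + D(-15))*((-71*g - 308) + C(127)) = (-472100 + (⅙)*(-425 - 15)/(-15))*((-71*(-197) - 308) + ¼) = (-472100 + (⅙)*(-1/15)*(-440))*((13987 - 308) + ¼) = (-472100 + 44/9)*(13679 + ¼) = -4248856/9*54717/4 = -19373721146/3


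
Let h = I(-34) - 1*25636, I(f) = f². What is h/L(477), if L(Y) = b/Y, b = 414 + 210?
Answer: -243270/13 ≈ -18713.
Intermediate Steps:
b = 624
L(Y) = 624/Y
h = -24480 (h = (-34)² - 1*25636 = 1156 - 25636 = -24480)
h/L(477) = -24480/(624/477) = -24480/(624*(1/477)) = -24480/208/159 = -24480*159/208 = -243270/13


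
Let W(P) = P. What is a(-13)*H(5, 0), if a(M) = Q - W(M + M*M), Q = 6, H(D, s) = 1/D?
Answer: -30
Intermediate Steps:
a(M) = 6 - M - M² (a(M) = 6 - (M + M*M) = 6 - (M + M²) = 6 + (-M - M²) = 6 - M - M²)
a(-13)*H(5, 0) = (6 - 1*(-13)*(1 - 13))/5 = (6 - 1*(-13)*(-12))*(⅕) = (6 - 156)*(⅕) = -150*⅕ = -30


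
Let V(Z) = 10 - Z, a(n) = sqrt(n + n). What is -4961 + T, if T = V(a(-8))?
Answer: -4951 - 4*I ≈ -4951.0 - 4.0*I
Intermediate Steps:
a(n) = sqrt(2)*sqrt(n) (a(n) = sqrt(2*n) = sqrt(2)*sqrt(n))
T = 10 - 4*I (T = 10 - sqrt(2)*sqrt(-8) = 10 - sqrt(2)*2*I*sqrt(2) = 10 - 4*I ≈ 10.0 - 4.0*I)
-4961 + T = -4961 + (10 - 4*I) = -4951 - 4*I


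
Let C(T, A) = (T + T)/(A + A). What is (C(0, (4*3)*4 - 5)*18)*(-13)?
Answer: 0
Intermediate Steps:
C(T, A) = T/A (C(T, A) = (2*T)/((2*A)) = (2*T)*(1/(2*A)) = T/A)
(C(0, (4*3)*4 - 5)*18)*(-13) = ((0/((4*3)*4 - 5))*18)*(-13) = ((0/(12*4 - 5))*18)*(-13) = ((0/(48 - 5))*18)*(-13) = ((0/43)*18)*(-13) = ((0*(1/43))*18)*(-13) = (0*18)*(-13) = 0*(-13) = 0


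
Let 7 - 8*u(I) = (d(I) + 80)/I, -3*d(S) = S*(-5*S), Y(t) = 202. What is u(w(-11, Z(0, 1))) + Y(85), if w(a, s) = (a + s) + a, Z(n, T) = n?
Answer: 54889/264 ≈ 207.91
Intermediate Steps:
w(a, s) = s + 2*a
d(S) = 5*S**2/3 (d(S) = -S*(-5*S)/3 = -(-5)*S**2/3 = 5*S**2/3)
u(I) = 7/8 - (80 + 5*I**2/3)/(8*I) (u(I) = 7/8 - (5*I**2/3 + 80)/(8*I) = 7/8 - (80 + 5*I**2/3)/(8*I))
u(w(-11, Z(0, 1))) + Y(85) = (7/8 - 10/(0 + 2*(-11)) - 5*(0 + 2*(-11))/24) + 202 = (7/8 - 10/(0 - 22) - 5*(0 - 22)/24) + 202 = (7/8 - 10/(-22) - 5/24*(-22)) + 202 = (7/8 - 10*(-1/22) + 55/12) + 202 = (7/8 + 5/11 + 55/12) + 202 = 1561/264 + 202 = 54889/264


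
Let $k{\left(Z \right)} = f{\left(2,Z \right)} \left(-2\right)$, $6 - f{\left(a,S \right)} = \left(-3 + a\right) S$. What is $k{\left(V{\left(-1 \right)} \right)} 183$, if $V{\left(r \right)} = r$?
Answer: $-1830$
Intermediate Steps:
$f{\left(a,S \right)} = 6 - S \left(-3 + a\right)$ ($f{\left(a,S \right)} = 6 - \left(-3 + a\right) S = 6 - S \left(-3 + a\right)$)
$k{\left(Z \right)} = -12 - 2 Z$ ($k{\left(Z \right)} = \left(6 + 3 Z - Z 2\right) \left(-2\right) = \left(6 + 3 Z - 2 Z\right) \left(-2\right) = \left(6 + Z\right) \left(-2\right) = -12 - 2 Z$)
$k{\left(V{\left(-1 \right)} \right)} 183 = \left(-12 - -2\right) 183 = \left(-12 + 2\right) 183 = \left(-10\right) 183 = -1830$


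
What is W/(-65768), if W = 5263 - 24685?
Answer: 9711/32884 ≈ 0.29531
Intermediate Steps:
W = -19422
W/(-65768) = -19422/(-65768) = -19422*(-1/65768) = 9711/32884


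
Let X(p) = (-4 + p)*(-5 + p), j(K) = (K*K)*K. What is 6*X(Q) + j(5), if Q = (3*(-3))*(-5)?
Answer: 9965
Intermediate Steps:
j(K) = K**3 (j(K) = K**2*K = K**3)
Q = 45 (Q = -9*(-5) = 45)
X(p) = (-5 + p)*(-4 + p)
6*X(Q) + j(5) = 6*(20 + 45**2 - 9*45) + 5**3 = 6*(20 + 2025 - 405) + 125 = 6*1640 + 125 = 9840 + 125 = 9965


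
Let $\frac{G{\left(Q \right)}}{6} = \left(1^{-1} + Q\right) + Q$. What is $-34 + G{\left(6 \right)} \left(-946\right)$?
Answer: $-73822$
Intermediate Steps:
$G{\left(Q \right)} = 6 + 12 Q$ ($G{\left(Q \right)} = 6 \left(\left(1^{-1} + Q\right) + Q\right) = 6 \left(\left(1 + Q\right) + Q\right) = 6 \left(1 + 2 Q\right) = 6 + 12 Q$)
$-34 + G{\left(6 \right)} \left(-946\right) = -34 + \left(6 + 12 \cdot 6\right) \left(-946\right) = -34 + \left(6 + 72\right) \left(-946\right) = -34 + 78 \left(-946\right) = -34 - 73788 = -73822$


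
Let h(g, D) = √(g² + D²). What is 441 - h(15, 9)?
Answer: 441 - 3*√34 ≈ 423.51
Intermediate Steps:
h(g, D) = √(D² + g²)
441 - h(15, 9) = 441 - √(9² + 15²) = 441 - √(81 + 225) = 441 - √306 = 441 - 3*√34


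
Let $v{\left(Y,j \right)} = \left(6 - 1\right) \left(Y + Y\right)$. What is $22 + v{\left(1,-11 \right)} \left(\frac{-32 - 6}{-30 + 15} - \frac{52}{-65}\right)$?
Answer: $\frac{166}{3} \approx 55.333$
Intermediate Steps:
$v{\left(Y,j \right)} = 10 Y$ ($v{\left(Y,j \right)} = 5 \cdot 2 Y = 10 Y$)
$22 + v{\left(1,-11 \right)} \left(\frac{-32 - 6}{-30 + 15} - \frac{52}{-65}\right) = 22 + 10 \cdot 1 \left(\frac{-32 - 6}{-30 + 15} - \frac{52}{-65}\right) = 22 + 10 \left(- \frac{38}{-15} - - \frac{4}{5}\right) = 22 + 10 \left(\left(-38\right) \left(- \frac{1}{15}\right) + \frac{4}{5}\right) = 22 + 10 \left(\frac{38}{15} + \frac{4}{5}\right) = 22 + 10 \cdot \frac{10}{3} = 22 + \frac{100}{3} = \frac{166}{3}$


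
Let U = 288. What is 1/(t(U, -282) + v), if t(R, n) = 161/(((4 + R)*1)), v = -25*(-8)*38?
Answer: 292/2219361 ≈ 0.00013157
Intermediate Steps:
v = 7600 (v = 200*38 = 7600)
t(R, n) = 161/(4 + R)
1/(t(U, -282) + v) = 1/(161/(4 + 288) + 7600) = 1/(161/292 + 7600) = 1/(2219361/292) = 292/2219361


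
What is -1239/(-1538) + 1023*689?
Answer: 1084055925/1538 ≈ 7.0485e+5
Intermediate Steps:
-1239/(-1538) + 1023*689 = -1239*(-1/1538) + 704847 = 1239/1538 + 704847 = 1084055925/1538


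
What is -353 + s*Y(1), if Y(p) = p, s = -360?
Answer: -713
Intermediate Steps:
-353 + s*Y(1) = -353 - 360*1 = -353 - 360 = -713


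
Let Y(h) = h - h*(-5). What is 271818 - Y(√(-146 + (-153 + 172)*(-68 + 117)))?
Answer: 271818 - 6*√785 ≈ 2.7165e+5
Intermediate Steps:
Y(h) = 6*h (Y(h) = h - (-5)*h = h + 5*h = 6*h)
271818 - Y(√(-146 + (-153 + 172)*(-68 + 117))) = 271818 - 6*√(-146 + (-153 + 172)*(-68 + 117)) = 271818 - 6*√(-146 + 19*49) = 271818 - 6*√(-146 + 931) = 271818 - 6*√785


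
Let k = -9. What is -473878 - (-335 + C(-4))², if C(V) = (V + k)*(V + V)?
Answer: -527239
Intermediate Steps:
C(V) = 2*V*(-9 + V) (C(V) = (V - 9)*(V + V) = (-9 + V)*(2*V) = 2*V*(-9 + V))
-473878 - (-335 + C(-4))² = -473878 - (-335 + 2*(-4)*(-9 - 4))² = -473878 - (-335 + 2*(-4)*(-13))² = -473878 - (-335 + 104)² = -473878 - 1*(-231)² = -473878 - 1*53361 = -473878 - 53361 = -527239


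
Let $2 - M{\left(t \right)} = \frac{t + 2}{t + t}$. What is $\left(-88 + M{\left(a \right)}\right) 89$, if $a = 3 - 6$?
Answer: $- \frac{46013}{6} \approx -7668.8$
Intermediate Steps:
$a = -3$ ($a = 3 - 6 = -3$)
$M{\left(t \right)} = 2 - \frac{2 + t}{2 t}$ ($M{\left(t \right)} = 2 - \frac{t + 2}{t + t} = 2 - \frac{2 + t}{2 t}$)
$\left(-88 + M{\left(a \right)}\right) 89 = \left(-88 + \left(\frac{3}{2} - \frac{1}{-3}\right)\right) 89 = \left(-88 + \left(\frac{3}{2} - - \frac{1}{3}\right)\right) 89 = \left(-88 + \left(\frac{3}{2} + \frac{1}{3}\right)\right) 89 = \left(-88 + \frac{11}{6}\right) 89 = \left(- \frac{517}{6}\right) 89 = - \frac{46013}{6}$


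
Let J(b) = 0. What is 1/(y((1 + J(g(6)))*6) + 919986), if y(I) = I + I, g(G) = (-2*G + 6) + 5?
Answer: 1/919998 ≈ 1.0870e-6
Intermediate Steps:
g(G) = 11 - 2*G (g(G) = (6 - 2*G) + 5 = 11 - 2*G)
y(I) = 2*I
1/(y((1 + J(g(6)))*6) + 919986) = 1/(2*((1 + 0)*6) + 919986) = 1/(2*(1*6) + 919986) = 1/(2*6 + 919986) = 1/(12 + 919986) = 1/919998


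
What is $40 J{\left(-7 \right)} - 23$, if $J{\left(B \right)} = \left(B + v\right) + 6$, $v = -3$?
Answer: $-183$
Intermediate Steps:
$J{\left(B \right)} = 3 + B$ ($J{\left(B \right)} = \left(B - 3\right) + 6 = \left(-3 + B\right) + 6 = 3 + B$)
$40 J{\left(-7 \right)} - 23 = 40 \left(3 - 7\right) - 23 = 40 \left(-4\right) - 23 = -160 - 23 = -183$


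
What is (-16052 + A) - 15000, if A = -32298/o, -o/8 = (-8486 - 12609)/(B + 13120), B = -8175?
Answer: -540004913/16876 ≈ -31998.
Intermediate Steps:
o = 33752/989 (o = -8*(-8486 - 12609)/(-8175 + 13120) = -(-168760)/4945 = -8*(-4219/989) = 33752/989 ≈ 34.127)
A = -15971361/16876 (A = -32298/33752/989 = -32298*989/33752 = -15971361/16876 ≈ -946.39)
(-16052 + A) - 15000 = (-16052 - 15971361/16876) - 15000 = -286864913/16876 - 15000 = -540004913/16876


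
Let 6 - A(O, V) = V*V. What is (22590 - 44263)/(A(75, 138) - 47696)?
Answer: 21673/66734 ≈ 0.32477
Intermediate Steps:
A(O, V) = 6 - V² (A(O, V) = 6 - V*V = 6 - V²)
(22590 - 44263)/(A(75, 138) - 47696) = (22590 - 44263)/((6 - 1*138²) - 47696) = -21673/((6 - 1*19044) - 47696) = -21673/((6 - 19044) - 47696) = -21673/(-19038 - 47696) = -21673/(-66734) = -21673*(-1/66734) = 21673/66734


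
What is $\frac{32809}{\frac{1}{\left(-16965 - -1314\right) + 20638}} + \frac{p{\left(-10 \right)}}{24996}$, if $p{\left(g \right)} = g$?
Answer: $\frac{2044903800529}{12498} \approx 1.6362 \cdot 10^{8}$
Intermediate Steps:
$\frac{32809}{\frac{1}{\left(-16965 - -1314\right) + 20638}} + \frac{p{\left(-10 \right)}}{24996} = \frac{32809}{\frac{1}{\left(-16965 - -1314\right) + 20638}} - \frac{10}{24996} = \frac{32809}{\frac{1}{\left(-16965 + 1314\right) + 20638}} - \frac{5}{12498} = \frac{32809}{\frac{1}{-15651 + 20638}} - \frac{5}{12498} = \frac{32809}{\frac{1}{4987}} - \frac{5}{12498} = 32809 \frac{1}{\frac{1}{4987}} - \frac{5}{12498} = 32809 \cdot 4987 - \frac{5}{12498} = 163618483 - \frac{5}{12498} = \frac{2044903800529}{12498}$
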